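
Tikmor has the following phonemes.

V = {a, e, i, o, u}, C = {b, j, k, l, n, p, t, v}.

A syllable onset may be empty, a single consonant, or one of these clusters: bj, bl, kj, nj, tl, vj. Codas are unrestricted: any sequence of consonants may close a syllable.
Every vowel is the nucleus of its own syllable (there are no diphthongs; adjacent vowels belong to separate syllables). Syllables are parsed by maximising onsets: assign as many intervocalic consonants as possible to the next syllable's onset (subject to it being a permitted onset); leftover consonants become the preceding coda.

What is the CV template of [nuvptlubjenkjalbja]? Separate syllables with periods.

The vowels are u, u, e, a, a — 5 nuclei, so 5 syllables.
/u…u/ gap (V1→V2): /vptl/; trying suffixes from longest down, /tl/ is the first permitted one, so coda /vp/ | onset /tl/.
/u…e/ gap (V2→V3): /bj/ — entire cluster is a permitted onset → onset /bj/, coda ∅.
/e…a/ gap (V3→V4): /nkj/; trying suffixes from longest down, /kj/ is the first permitted one, so coda /n/ | onset /kj/.
/a…a/ gap (V4→V5): /lbj/ — longest licit onset from the right is /bj/, leaving /l/ as coda.
Putting it together: nuvp.tlu.bjen.kjal.bja.
Mapping each syllable to C/V: /nuvp/ → CVCC, /tlu/ → CCV, /bjen/ → CCVC, /kjal/ → CCVC, /bja/ → CCV.

CVCC.CCV.CCVC.CCVC.CCV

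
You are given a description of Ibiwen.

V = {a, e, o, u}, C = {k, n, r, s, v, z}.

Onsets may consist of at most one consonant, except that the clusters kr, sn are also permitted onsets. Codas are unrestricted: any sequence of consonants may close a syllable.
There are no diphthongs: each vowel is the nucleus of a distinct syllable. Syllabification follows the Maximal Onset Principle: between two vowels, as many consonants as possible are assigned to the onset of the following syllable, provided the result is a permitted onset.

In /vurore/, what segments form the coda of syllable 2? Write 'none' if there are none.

Nuclei (vowels): u, o, e → 3 syllables.
V1 /u/ – V2 /o/: /r/ → onset of the next syllable (single consonants are always licit onsets).
V2 /o/ – V3 /e/: /r/ → onset of the next syllable (single consonants are always licit onsets).
Result: vu.ro.re.
Syllable 2 is /ro/: onset /r/, nucleus /o/, coda ∅.

none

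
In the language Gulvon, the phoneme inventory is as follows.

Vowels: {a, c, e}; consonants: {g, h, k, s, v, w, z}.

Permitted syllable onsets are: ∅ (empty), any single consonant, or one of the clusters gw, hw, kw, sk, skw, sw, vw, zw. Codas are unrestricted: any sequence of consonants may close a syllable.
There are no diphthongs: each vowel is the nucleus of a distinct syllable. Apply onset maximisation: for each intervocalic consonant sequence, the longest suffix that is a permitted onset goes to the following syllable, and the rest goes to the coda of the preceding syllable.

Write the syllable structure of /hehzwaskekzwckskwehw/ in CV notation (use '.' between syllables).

Vowels present: e, a, e, c, e; each is a nucleus, giving 5 syllables.
Between /e/ (V1) and /a/ (V2): /hzw/ — longest licit onset from the right is /zw/, leaving /h/ as coda.
Between /a/ (V2) and /e/ (V3): cluster /sk/ — /sk/ is itself a permitted onset, so the whole cluster goes right; preceding coda = ∅.
Between /e/ (V3) and /c/ (V4): cluster /kzw/ — the longest permitted-onset suffix is /zw/; onset = /zw/, preceding coda = /k/.
Between /c/ (V4) and /e/ (V5): /kskw/ splits as /k/ + /skw/ (/skw/ is the longest suffix that is a licit onset).
Putting it together: heh.zwa.skek.zwck.skwehw.
Mapping each syllable to C/V: /heh/ → CVC, /zwa/ → CCV, /skek/ → CCVC, /zwck/ → CCVC, /skwehw/ → CCCVCC.

CVC.CCV.CCVC.CCVC.CCCVCC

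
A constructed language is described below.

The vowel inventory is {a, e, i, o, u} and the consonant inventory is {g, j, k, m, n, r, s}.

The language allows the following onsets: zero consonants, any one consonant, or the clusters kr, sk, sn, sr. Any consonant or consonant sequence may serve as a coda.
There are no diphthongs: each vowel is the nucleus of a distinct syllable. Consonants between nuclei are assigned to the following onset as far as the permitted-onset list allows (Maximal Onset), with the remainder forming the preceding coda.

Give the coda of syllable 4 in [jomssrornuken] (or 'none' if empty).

n

Vowels present: o, o, u, e; each is a nucleus, giving 4 syllables.
V1 /o/ – V2 /o/: /mssr/; trying suffixes from longest down, /sr/ is the first permitted one, so coda /ms/ | onset /sr/.
V2 /o/ – V3 /u/: /rn/ — longest licit onset from the right is /n/, leaving /r/ as coda.
V3 /u/ – V4 /e/: /k/ is a single consonant, so it becomes the next onset.
Syllabification: joms.sror.nu.ken.
Syllable 4 is /ken/: onset /k/, nucleus /e/, coda /n/.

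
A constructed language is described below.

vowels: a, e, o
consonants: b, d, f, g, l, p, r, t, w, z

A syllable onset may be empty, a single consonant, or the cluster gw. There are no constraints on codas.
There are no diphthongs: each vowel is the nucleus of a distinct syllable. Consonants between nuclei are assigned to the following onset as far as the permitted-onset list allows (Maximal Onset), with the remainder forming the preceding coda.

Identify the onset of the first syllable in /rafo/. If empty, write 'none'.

r

Vowels present: a, o; each is a nucleus, giving 2 syllables.
V1 /a/ – V2 /o/: /f/ → onset of the next syllable (single consonants are always licit onsets).
Putting it together: ra.fo.
Syllable 1 is /ra/: onset /r/, nucleus /a/, coda ∅.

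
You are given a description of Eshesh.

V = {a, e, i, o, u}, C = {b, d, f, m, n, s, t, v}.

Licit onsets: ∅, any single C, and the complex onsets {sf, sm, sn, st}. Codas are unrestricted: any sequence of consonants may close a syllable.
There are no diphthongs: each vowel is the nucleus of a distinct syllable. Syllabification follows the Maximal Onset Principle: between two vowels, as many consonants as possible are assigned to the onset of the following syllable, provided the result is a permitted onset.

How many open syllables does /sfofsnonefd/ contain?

1

Nuclei (vowels): o, o, e → 3 syllables.
V1 /o/ – V2 /o/: /fsn/ splits as /f/ + /sn/ (/sn/ is the longest suffix that is a licit onset).
V2 /o/ – V3 /e/: just /n/ — single C goes to the following onset.
Result: sfof.sno.nefd.
Classifying each syllable: /sfof/ (closed), /sno/ (open), /nefd/ (closed).
Open syllables: 1.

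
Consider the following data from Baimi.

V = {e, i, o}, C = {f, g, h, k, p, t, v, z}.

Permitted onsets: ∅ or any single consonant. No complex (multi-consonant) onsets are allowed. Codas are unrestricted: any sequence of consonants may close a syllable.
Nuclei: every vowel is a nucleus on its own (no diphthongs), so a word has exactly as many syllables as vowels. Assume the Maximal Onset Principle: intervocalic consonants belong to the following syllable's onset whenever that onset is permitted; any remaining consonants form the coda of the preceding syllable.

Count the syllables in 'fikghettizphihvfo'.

5

Vowels present: i, e, i, i, o; each is a nucleus, giving 5 syllables.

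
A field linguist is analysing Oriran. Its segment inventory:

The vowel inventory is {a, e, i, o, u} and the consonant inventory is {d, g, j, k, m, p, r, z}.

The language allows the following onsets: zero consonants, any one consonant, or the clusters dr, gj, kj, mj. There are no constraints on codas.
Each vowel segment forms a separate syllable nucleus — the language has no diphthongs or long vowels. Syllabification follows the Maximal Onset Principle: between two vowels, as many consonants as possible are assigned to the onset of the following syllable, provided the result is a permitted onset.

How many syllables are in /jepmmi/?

Nuclei (vowels): e, i → 2 syllables.

2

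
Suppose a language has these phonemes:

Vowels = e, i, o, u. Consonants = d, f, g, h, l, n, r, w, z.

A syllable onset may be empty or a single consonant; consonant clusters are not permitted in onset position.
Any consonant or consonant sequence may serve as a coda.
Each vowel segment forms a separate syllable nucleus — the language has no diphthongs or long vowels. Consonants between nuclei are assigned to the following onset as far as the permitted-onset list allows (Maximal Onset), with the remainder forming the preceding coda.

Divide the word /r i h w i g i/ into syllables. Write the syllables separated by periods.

rih.wi.gi

The vowels are i, i, i — 3 nuclei, so 3 syllables.
Between /i/ (V1) and /i/ (V2): /hw/; trying suffixes from longest down, /w/ is the first permitted one, so coda /h/ | onset /w/.
Between /i/ (V2) and /i/ (V3): /g/ → onset of the next syllable (single consonants are always licit onsets).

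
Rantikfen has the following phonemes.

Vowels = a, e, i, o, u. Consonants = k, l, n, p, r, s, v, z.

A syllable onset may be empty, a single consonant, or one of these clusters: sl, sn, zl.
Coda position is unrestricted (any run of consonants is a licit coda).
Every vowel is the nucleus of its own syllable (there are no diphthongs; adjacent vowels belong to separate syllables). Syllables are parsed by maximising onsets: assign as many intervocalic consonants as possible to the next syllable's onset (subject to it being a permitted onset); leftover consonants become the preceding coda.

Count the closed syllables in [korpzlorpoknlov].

4

The vowels are o, o, o, o — 4 nuclei, so 4 syllables.
Between /o/ (V1) and /o/ (V2): /rpzl/ splits as /rp/ + /zl/ (/zl/ is the longest suffix that is a licit onset).
Between /o/ (V2) and /o/ (V3): /rp/ splits as /r/ + /p/ (/p/ is the longest suffix that is a licit onset).
Between /o/ (V3) and /o/ (V4): /knl/ splits as /kn/ + /l/ (/l/ is the longest suffix that is a licit onset).
So the parse is korp.zlor.pokn.lov.
Classifying each syllable: /korp/ (closed), /zlor/ (closed), /pokn/ (closed), /lov/ (closed).
Closed syllables: 4.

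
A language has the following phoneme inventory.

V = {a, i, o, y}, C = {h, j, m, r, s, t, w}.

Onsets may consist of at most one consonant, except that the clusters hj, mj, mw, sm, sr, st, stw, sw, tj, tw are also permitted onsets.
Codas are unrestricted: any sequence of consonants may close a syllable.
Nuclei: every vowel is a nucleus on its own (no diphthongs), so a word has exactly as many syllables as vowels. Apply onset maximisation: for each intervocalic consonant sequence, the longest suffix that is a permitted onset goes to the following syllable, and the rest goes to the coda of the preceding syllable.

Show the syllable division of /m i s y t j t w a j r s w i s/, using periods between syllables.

The vowels are i, y, a, i — 4 nuclei, so 4 syllables.
Between /i/ (V1) and /y/ (V2): just /s/ — single C goes to the following onset.
Between /y/ (V2) and /a/ (V3): /tjtw/ — longest licit onset from the right is /tw/, leaving /tj/ as coda.
Between /a/ (V3) and /i/ (V4): /jrsw/; trying suffixes from longest down, /sw/ is the first permitted one, so coda /jr/ | onset /sw/.

mi.sytj.twajr.swis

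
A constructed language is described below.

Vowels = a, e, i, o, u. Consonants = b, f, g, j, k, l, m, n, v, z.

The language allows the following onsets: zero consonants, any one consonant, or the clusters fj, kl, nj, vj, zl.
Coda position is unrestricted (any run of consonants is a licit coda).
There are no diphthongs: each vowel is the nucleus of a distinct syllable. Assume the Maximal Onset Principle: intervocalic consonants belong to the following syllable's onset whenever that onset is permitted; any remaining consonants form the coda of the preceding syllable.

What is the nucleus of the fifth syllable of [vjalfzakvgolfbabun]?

u

Vowels present: a, a, o, a, u; each is a nucleus, giving 5 syllables.
The fifth nucleus (vowel 5 from the left) is /u/.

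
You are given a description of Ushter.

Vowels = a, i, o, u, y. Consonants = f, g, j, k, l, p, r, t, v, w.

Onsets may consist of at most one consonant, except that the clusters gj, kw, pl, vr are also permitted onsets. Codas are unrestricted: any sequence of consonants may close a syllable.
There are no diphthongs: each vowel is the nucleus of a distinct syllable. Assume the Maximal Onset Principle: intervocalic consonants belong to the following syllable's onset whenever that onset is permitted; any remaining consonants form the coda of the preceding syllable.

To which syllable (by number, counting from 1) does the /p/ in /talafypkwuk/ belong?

The vowels are a, a, y, u — 4 nuclei, so 4 syllables.
/a…a/ gap (V1→V2): /l/ is a single consonant, so it becomes the next onset.
/a…y/ gap (V2→V3): just /f/ — single C goes to the following onset.
/y…u/ gap (V3→V4): /pkw/; trying suffixes from longest down, /kw/ is the first permitted one, so coda /p/ | onset /kw/.
Result: ta.la.fyp.kwuk.
The /p/ is in the coda of syllable 3 (/fyp/).

3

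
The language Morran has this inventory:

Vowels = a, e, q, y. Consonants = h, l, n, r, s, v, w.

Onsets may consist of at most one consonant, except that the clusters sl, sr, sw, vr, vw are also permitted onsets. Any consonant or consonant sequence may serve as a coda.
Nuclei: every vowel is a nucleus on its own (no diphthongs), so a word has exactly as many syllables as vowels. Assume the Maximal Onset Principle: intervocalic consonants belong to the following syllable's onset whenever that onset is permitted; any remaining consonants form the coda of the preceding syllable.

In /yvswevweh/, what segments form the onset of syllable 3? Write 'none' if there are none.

Vowels present: y, e, e; each is a nucleus, giving 3 syllables.
/y…e/ gap (V1→V2): cluster /vsw/ — the longest permitted-onset suffix is /sw/; onset = /sw/, preceding coda = /v/.
/e…e/ gap (V2→V3): /vw/ — entire cluster is a permitted onset → onset /vw/, coda ∅.
So the parse is yv.swe.vweh.
Syllable 3 is /vweh/: onset /vw/, nucleus /e/, coda /h/.

vw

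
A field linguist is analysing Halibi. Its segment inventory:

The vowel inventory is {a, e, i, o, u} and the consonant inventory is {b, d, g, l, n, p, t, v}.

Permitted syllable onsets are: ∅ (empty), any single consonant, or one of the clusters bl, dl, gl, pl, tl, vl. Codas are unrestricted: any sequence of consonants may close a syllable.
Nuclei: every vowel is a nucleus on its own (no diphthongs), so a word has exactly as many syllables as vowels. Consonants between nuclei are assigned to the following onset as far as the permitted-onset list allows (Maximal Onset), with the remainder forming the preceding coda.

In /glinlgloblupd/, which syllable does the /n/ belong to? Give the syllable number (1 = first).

Nuclei (vowels): i, o, u → 3 syllables.
Between /i/ (V1) and /o/ (V2): cluster /nlgl/ — the longest permitted-onset suffix is /gl/; onset = /gl/, preceding coda = /nl/.
Between /o/ (V2) and /u/ (V3): /bl/ — entire cluster is a permitted onset → onset /bl/, coda ∅.
Result: glinl.glo.blupd.
The /n/ is in the coda of syllable 1 (/glinl/).

1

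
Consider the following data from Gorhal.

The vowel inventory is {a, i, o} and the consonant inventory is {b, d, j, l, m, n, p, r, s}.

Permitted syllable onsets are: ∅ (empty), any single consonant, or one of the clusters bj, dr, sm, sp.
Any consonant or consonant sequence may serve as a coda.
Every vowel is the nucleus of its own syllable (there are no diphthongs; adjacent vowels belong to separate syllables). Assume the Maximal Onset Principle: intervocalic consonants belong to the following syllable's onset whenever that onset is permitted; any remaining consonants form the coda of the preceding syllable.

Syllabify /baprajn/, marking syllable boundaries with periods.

Nuclei (vowels): a, a → 2 syllables.
/a…a/ gap (V1→V2): /pr/ — longest licit onset from the right is /r/, leaving /p/ as coda.

bap.rajn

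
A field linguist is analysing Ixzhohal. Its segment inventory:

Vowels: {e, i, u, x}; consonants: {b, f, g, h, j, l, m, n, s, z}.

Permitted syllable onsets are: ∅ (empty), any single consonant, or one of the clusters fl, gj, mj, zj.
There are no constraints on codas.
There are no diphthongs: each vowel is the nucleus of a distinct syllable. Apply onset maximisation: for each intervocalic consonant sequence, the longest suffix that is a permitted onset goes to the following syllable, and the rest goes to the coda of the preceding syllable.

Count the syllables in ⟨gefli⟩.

2

Nuclei (vowels): e, i → 2 syllables.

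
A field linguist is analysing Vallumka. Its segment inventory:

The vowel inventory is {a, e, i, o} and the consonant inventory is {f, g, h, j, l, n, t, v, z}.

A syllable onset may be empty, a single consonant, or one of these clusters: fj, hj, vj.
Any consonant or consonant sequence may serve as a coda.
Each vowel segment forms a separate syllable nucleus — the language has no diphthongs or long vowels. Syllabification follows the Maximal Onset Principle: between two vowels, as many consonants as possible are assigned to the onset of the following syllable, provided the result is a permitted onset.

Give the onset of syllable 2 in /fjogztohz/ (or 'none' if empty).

t

Nuclei (vowels): o, o → 2 syllables.
/o…o/ gap (V1→V2): /gzt/ — longest licit onset from the right is /t/, leaving /gz/ as coda.
Syllabification: fjogz.tohz.
Syllable 2 is /tohz/: onset /t/, nucleus /o/, coda /hz/.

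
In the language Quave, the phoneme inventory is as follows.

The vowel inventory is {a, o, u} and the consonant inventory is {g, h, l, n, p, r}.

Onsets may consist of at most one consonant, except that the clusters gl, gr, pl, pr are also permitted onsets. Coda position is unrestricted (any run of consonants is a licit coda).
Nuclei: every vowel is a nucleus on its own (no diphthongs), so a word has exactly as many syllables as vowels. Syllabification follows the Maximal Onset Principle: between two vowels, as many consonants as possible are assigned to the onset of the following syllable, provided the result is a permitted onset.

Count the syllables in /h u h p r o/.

The vowels are u, o — 2 nuclei, so 2 syllables.

2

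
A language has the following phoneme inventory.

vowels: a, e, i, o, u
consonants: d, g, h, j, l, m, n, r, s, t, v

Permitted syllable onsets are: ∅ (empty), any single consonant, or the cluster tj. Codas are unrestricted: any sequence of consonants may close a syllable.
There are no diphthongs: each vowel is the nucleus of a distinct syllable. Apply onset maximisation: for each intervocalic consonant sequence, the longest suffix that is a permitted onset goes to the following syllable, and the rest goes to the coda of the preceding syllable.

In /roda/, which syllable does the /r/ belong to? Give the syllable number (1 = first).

1

Vowels present: o, a; each is a nucleus, giving 2 syllables.
σ1/σ2 boundary: /d/ → onset of the next syllable (single consonants are always licit onsets).
Syllabification: ro.da.
The /r/ is in the onset of syllable 1 (/ro/).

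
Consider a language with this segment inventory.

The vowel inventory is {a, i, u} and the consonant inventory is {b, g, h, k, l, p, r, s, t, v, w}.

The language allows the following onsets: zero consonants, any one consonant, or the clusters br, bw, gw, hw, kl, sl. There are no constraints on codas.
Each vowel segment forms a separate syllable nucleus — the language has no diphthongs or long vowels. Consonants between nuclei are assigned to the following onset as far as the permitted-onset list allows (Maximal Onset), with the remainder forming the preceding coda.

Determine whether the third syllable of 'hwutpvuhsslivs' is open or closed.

closed

Vowels present: u, u, i; each is a nucleus, giving 3 syllables.
σ1/σ2 boundary: cluster /tpv/ — the longest permitted-onset suffix is /v/; onset = /v/, preceding coda = /tp/.
σ2/σ3 boundary: /hssl/; trying suffixes from longest down, /sl/ is the first permitted one, so coda /hs/ | onset /sl/.
Putting it together: hwutp.vuhs.slivs.
Syllable 3 is /slivs/ with coda /vs/, so it is closed.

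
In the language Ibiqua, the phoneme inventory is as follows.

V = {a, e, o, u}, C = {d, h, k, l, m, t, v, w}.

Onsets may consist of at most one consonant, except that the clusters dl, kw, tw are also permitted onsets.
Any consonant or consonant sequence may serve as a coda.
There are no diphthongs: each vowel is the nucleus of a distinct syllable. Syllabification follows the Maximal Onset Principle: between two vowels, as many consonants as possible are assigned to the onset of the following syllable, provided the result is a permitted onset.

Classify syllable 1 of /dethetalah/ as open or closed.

closed

Vowels present: e, e, a, a; each is a nucleus, giving 4 syllables.
V1 /e/ – V2 /e/: cluster /th/ — the longest permitted-onset suffix is /h/; onset = /h/, preceding coda = /t/.
V2 /e/ – V3 /a/: /t/ → onset of the next syllable (single consonants are always licit onsets).
V3 /a/ – V4 /a/: /l/ is a single consonant, so it becomes the next onset.
Syllabification: det.he.ta.lah.
Syllable 1 is /det/ with coda /t/, so it is closed.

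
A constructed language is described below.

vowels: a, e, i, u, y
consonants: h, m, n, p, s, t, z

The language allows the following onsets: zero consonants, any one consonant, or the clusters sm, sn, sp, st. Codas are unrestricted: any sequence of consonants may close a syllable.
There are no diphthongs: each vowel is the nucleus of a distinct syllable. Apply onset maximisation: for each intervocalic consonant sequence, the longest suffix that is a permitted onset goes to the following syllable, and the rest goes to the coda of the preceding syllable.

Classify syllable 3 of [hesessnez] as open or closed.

Vowels present: e, e, e; each is a nucleus, giving 3 syllables.
/e…e/ gap (V1→V2): /s/ is a single consonant, so it becomes the next onset.
/e…e/ gap (V2→V3): /ssn/; trying suffixes from longest down, /sn/ is the first permitted one, so coda /s/ | onset /sn/.
Result: he.ses.snez.
Syllable 3 is /snez/ with coda /z/, so it is closed.

closed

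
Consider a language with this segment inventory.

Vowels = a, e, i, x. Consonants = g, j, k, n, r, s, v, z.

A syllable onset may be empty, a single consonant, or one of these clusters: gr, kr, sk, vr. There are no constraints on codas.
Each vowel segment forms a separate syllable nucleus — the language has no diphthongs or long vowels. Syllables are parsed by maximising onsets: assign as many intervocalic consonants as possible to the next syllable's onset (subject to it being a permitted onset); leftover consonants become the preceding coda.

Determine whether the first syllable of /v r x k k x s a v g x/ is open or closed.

The vowels are x, x, a, x — 4 nuclei, so 4 syllables.
/x…x/ gap (V1→V2): /kk/ — longest licit onset from the right is /k/, leaving /k/ as coda.
/x…a/ gap (V2→V3): just /s/ — single C goes to the following onset.
/a…x/ gap (V3→V4): /vg/; trying suffixes from longest down, /g/ is the first permitted one, so coda /v/ | onset /g/.
Result: vrxk.kx.sav.gx.
Syllable 1 is /vrxk/ with coda /k/, so it is closed.

closed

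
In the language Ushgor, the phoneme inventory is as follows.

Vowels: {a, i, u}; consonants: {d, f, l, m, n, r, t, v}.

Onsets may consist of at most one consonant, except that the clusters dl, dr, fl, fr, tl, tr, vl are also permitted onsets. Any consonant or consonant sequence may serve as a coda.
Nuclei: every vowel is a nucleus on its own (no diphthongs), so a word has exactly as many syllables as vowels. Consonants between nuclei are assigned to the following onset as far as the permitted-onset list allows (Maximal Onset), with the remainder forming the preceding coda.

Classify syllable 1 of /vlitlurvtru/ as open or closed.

Nuclei (vowels): i, u, u → 3 syllables.
V1 /i/ – V2 /u/: /tl/ is a licit onset in full, so it all attaches to the next syllable.
V2 /u/ – V3 /u/: /rvtr/ splits as /rv/ + /tr/ (/tr/ is the longest suffix that is a licit onset).
Syllabification: vli.tlurv.tru.
Syllable 1 is /vli/; it ends in its nucleus with no coda, so it is open.

open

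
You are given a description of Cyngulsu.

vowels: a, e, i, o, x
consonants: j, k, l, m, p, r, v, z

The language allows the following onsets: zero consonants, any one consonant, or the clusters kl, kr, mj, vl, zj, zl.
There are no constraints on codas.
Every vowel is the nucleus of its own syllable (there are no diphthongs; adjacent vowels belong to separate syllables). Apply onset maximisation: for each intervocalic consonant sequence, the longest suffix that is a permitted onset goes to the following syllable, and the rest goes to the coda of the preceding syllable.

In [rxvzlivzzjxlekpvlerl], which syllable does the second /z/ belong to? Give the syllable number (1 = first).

The vowels are x, i, x, e, e — 5 nuclei, so 5 syllables.
V1 /x/ – V2 /i/: /vzl/ — longest licit onset from the right is /zl/, leaving /v/ as coda.
V2 /i/ – V3 /x/: /vzzj/ — longest licit onset from the right is /zj/, leaving /vz/ as coda.
V3 /x/ – V4 /e/: /l/ is a single consonant, so it becomes the next onset.
V4 /e/ – V5 /e/: /kpvl/; trying suffixes from longest down, /vl/ is the first permitted one, so coda /kp/ | onset /vl/.
Syllabification: rxv.zlivz.zjx.lekp.vlerl.
The second /z/ is in the coda of syllable 2 (/zlivz/).

2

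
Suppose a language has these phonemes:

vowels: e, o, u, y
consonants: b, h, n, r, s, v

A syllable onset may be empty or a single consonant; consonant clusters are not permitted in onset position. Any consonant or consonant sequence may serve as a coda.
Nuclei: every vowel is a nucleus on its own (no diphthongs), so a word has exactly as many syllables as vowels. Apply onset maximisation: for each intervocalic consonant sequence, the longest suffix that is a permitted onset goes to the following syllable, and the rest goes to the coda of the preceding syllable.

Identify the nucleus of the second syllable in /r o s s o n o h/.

Vowels present: o, o, o; each is a nucleus, giving 3 syllables.
The second nucleus (vowel 2 from the left) is /o/.

o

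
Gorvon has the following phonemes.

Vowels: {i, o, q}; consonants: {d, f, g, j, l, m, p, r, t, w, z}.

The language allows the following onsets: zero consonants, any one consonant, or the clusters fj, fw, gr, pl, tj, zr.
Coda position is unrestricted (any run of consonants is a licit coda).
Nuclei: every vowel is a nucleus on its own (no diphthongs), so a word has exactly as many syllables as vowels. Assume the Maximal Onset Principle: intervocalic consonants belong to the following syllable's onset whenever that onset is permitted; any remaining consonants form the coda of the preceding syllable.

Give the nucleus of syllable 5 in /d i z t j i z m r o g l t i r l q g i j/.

q

Vowels present: i, i, o, i, q, i; each is a nucleus, giving 6 syllables.
The fifth nucleus (vowel 5 from the left) is /q/.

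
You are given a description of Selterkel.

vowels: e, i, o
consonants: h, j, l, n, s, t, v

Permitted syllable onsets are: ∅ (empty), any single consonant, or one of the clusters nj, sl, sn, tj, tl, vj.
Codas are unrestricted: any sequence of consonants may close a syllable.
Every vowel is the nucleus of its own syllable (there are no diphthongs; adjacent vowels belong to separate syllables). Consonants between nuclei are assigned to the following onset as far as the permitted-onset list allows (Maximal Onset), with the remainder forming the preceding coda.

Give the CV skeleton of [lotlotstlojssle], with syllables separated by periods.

The vowels are o, o, o, e — 4 nuclei, so 4 syllables.
V1 /o/ – V2 /o/: /tl/ is a licit onset in full, so it all attaches to the next syllable.
V2 /o/ – V3 /o/: cluster /tstl/ — the longest permitted-onset suffix is /tl/; onset = /tl/, preceding coda = /ts/.
V3 /o/ – V4 /e/: /jssl/ — longest licit onset from the right is /sl/, leaving /js/ as coda.
So the parse is lo.tlots.tlojs.sle.
Mapping each syllable to C/V: /lo/ → CV, /tlots/ → CCVCC, /tlojs/ → CCVCC, /sle/ → CCV.

CV.CCVCC.CCVCC.CCV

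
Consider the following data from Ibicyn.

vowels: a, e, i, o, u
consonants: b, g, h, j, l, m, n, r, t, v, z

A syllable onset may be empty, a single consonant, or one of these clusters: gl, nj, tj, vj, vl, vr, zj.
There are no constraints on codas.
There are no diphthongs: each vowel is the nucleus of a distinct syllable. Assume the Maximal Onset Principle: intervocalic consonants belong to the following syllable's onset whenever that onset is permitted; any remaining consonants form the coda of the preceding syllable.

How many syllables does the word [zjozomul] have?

3

The vowels are o, o, u — 3 nuclei, so 3 syllables.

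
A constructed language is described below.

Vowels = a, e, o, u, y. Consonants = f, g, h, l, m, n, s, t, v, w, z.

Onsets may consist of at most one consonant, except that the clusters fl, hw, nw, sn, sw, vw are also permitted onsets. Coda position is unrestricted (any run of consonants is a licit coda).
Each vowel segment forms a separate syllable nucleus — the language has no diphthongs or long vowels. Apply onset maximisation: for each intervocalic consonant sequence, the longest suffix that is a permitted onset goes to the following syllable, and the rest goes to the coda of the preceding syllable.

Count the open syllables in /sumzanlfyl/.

0

Vowels present: u, a, y; each is a nucleus, giving 3 syllables.
/u…a/ gap (V1→V2): /mz/ splits as /m/ + /z/ (/z/ is the longest suffix that is a licit onset).
/a…y/ gap (V2→V3): /nlf/; trying suffixes from longest down, /f/ is the first permitted one, so coda /nl/ | onset /f/.
Result: sum.zanl.fyl.
Classifying each syllable: /sum/ (closed), /zanl/ (closed), /fyl/ (closed).
Open syllables: 0.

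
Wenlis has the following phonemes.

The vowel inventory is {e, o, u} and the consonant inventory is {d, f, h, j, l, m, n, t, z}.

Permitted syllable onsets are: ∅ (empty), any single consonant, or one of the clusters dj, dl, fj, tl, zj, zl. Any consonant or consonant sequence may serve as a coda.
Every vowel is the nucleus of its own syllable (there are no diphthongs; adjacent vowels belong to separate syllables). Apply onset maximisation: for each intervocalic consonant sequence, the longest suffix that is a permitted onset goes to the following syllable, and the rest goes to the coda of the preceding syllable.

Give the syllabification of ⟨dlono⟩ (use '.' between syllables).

dlo.no

Vowels present: o, o; each is a nucleus, giving 2 syllables.
/o…o/ gap (V1→V2): /n/ → onset of the next syllable (single consonants are always licit onsets).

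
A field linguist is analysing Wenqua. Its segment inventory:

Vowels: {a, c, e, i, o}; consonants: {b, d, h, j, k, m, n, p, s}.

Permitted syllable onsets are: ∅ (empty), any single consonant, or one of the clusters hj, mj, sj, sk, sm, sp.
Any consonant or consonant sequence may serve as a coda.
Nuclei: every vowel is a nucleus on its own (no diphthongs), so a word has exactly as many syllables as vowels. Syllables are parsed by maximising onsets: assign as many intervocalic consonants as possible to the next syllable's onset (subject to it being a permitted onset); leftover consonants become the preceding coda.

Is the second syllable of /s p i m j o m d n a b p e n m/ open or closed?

closed

Nuclei (vowels): i, o, a, e → 4 syllables.
/i…o/ gap (V1→V2): /mj/ — entire cluster is a permitted onset → onset /mj/, coda ∅.
/o…a/ gap (V2→V3): /mdn/ — longest licit onset from the right is /n/, leaving /md/ as coda.
/a…e/ gap (V3→V4): cluster /bp/ — the longest permitted-onset suffix is /p/; onset = /p/, preceding coda = /b/.
So the parse is spi.mjomd.nab.penm.
Syllable 2 is /mjomd/ with coda /md/, so it is closed.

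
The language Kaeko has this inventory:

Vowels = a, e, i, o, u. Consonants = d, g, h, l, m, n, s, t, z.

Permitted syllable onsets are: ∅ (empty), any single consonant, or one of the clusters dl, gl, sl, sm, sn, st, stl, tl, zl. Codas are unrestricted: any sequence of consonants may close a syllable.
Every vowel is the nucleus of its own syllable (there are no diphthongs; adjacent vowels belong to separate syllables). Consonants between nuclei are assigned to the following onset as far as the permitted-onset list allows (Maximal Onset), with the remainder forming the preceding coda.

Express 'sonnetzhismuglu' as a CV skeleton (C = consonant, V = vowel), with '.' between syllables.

CVC.CVCC.CV.CCV.CCV

The vowels are o, e, i, u, u — 5 nuclei, so 5 syllables.
σ1/σ2 boundary: /nn/ splits as /n/ + /n/ (/n/ is the longest suffix that is a licit onset).
σ2/σ3 boundary: /tzh/; trying suffixes from longest down, /h/ is the first permitted one, so coda /tz/ | onset /h/.
σ3/σ4 boundary: cluster /sm/ — /sm/ is itself a permitted onset, so the whole cluster goes right; preceding coda = ∅.
σ4/σ5 boundary: /gl/ — entire cluster is a permitted onset → onset /gl/, coda ∅.
Putting it together: son.netz.hi.smu.glu.
Mapping each syllable to C/V: /son/ → CVC, /netz/ → CVCC, /hi/ → CV, /smu/ → CCV, /glu/ → CCV.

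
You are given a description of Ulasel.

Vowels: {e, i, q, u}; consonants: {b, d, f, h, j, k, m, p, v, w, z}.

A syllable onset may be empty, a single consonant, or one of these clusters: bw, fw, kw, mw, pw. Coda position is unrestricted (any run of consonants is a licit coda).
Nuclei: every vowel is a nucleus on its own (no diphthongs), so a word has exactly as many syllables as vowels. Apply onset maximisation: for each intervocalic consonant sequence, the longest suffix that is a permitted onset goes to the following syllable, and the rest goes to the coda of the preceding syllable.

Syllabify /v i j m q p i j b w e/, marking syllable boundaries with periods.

Vowels present: i, q, i, e; each is a nucleus, giving 4 syllables.
Between /i/ (V1) and /q/ (V2): cluster /jm/ — the longest permitted-onset suffix is /m/; onset = /m/, preceding coda = /j/.
Between /q/ (V2) and /i/ (V3): /p/ → onset of the next syllable (single consonants are always licit onsets).
Between /i/ (V3) and /e/ (V4): cluster /jbw/ — the longest permitted-onset suffix is /bw/; onset = /bw/, preceding coda = /j/.

vij.mq.pij.bwe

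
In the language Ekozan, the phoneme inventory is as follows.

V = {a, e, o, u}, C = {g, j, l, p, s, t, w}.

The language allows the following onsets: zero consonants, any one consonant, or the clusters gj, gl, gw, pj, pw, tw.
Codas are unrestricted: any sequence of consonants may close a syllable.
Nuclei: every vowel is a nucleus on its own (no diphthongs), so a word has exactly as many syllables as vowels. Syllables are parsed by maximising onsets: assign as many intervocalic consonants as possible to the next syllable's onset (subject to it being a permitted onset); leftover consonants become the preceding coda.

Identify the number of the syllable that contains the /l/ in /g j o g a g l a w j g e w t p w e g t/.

3

The vowels are o, a, a, e, e — 5 nuclei, so 5 syllables.
σ1/σ2 boundary: /g/ is a single consonant, so it becomes the next onset.
σ2/σ3 boundary: /gl/ — entire cluster is a permitted onset → onset /gl/, coda ∅.
σ3/σ4 boundary: /wjg/ splits as /wj/ + /g/ (/g/ is the longest suffix that is a licit onset).
σ4/σ5 boundary: /wtpw/ — longest licit onset from the right is /pw/, leaving /wt/ as coda.
Syllabification: gjo.ga.glawj.gewt.pwegt.
The /l/ is in the onset of syllable 3 (/glawj/).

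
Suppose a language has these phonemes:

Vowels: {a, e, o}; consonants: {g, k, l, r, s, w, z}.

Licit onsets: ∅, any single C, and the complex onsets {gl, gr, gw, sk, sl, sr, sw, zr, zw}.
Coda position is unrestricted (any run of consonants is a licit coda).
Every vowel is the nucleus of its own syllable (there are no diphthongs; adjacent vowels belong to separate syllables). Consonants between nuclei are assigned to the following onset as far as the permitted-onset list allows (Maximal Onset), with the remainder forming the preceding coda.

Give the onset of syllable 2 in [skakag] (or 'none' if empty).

k

The vowels are a, a — 2 nuclei, so 2 syllables.
V1 /a/ – V2 /a/: /k/ is a single consonant, so it becomes the next onset.
Syllabification: ska.kag.
Syllable 2 is /kag/: onset /k/, nucleus /a/, coda /g/.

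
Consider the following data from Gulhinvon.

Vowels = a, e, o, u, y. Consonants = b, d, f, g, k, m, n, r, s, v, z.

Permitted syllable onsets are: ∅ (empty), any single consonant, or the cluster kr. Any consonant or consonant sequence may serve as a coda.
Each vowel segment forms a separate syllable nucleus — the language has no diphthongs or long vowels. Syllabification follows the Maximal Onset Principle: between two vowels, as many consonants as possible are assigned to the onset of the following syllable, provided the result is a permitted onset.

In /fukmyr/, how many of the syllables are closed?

Vowels present: u, y; each is a nucleus, giving 2 syllables.
/u…y/ gap (V1→V2): cluster /km/ — the longest permitted-onset suffix is /m/; onset = /m/, preceding coda = /k/.
Syllabification: fuk.myr.
Classifying each syllable: /fuk/ (closed), /myr/ (closed).
Closed syllables: 2.

2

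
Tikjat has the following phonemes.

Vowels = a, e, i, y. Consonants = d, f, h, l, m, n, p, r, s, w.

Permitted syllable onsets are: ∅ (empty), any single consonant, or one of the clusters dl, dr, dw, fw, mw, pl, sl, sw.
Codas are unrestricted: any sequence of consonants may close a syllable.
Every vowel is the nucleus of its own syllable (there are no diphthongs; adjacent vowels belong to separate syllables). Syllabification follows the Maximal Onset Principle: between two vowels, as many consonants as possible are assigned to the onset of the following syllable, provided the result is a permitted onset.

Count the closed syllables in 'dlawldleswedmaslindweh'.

Vowels present: a, e, e, a, i, e; each is a nucleus, giving 6 syllables.
Between /a/ (V1) and /e/ (V2): cluster /wldl/ — the longest permitted-onset suffix is /dl/; onset = /dl/, preceding coda = /wl/.
Between /e/ (V2) and /e/ (V3): cluster /sw/ — /sw/ is itself a permitted onset, so the whole cluster goes right; preceding coda = ∅.
Between /e/ (V3) and /a/ (V4): cluster /dm/ — the longest permitted-onset suffix is /m/; onset = /m/, preceding coda = /d/.
Between /a/ (V4) and /i/ (V5): /sl/ — entire cluster is a permitted onset → onset /sl/, coda ∅.
Between /i/ (V5) and /e/ (V6): /ndw/ — longest licit onset from the right is /dw/, leaving /n/ as coda.
Syllabification: dlawl.dle.swed.ma.slin.dweh.
Classifying each syllable: /dlawl/ (closed), /dle/ (open), /swed/ (closed), /ma/ (open), /slin/ (closed), /dweh/ (closed).
Closed syllables: 4.

4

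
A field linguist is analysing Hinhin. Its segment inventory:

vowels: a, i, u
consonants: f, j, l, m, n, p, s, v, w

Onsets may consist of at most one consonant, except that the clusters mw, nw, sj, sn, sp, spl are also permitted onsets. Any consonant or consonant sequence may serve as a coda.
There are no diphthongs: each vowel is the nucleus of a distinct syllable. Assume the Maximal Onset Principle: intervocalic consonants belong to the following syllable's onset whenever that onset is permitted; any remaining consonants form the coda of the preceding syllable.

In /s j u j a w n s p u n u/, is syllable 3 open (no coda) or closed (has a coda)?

open

Vowels present: u, a, u, u; each is a nucleus, giving 4 syllables.
/u…a/ gap (V1→V2): /j/ is a single consonant, so it becomes the next onset.
/a…u/ gap (V2→V3): /wnsp/ splits as /wn/ + /sp/ (/sp/ is the longest suffix that is a licit onset).
/u…u/ gap (V3→V4): just /n/ — single C goes to the following onset.
Syllabification: sju.jawn.spu.nu.
Syllable 3 is /spu/; it ends in its nucleus with no coda, so it is open.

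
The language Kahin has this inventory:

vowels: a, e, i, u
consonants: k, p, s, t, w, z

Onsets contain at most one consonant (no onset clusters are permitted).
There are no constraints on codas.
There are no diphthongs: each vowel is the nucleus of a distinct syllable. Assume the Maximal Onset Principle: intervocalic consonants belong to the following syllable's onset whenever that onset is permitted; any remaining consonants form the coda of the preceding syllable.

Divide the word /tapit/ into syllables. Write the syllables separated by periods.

The vowels are a, i — 2 nuclei, so 2 syllables.
V1 /a/ – V2 /i/: /p/ → onset of the next syllable (single consonants are always licit onsets).

ta.pit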